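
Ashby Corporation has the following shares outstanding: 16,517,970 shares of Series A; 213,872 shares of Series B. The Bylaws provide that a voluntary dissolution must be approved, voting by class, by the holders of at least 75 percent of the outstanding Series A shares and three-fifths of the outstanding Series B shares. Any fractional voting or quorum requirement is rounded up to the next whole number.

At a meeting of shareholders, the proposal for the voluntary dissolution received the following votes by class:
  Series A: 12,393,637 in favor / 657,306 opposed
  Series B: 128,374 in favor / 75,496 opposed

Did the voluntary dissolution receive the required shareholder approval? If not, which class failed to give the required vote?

Series A: 3/4 of 16517970 = 12388477.50, rounded up to 12388478; 12,388,478 required, 12,393,637 in favor — approved.
Series B: 3/5 of 213872 = 128323.20, rounded up to 128324; 128,324 required, 128,374 in favor — approved.

Approved — every class gave the required vote.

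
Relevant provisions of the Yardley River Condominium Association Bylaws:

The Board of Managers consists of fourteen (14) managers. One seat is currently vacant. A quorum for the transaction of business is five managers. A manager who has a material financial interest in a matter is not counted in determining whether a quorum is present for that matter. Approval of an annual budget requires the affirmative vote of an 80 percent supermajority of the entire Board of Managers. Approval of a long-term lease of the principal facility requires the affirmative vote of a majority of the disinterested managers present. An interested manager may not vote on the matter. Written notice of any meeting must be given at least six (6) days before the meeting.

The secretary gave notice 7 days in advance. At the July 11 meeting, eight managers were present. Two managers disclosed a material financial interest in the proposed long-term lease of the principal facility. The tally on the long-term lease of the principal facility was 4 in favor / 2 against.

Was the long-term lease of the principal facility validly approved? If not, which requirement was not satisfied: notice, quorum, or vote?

Notice: 7 days given; 6 required (7 ≥ 6). Satisfied.
Quorum: 8 present, but the 2 interested managers do not count, leaving 6. Quorum is 5. Satisfied.
Vote: the long-term lease of the principal facility requires a majority of the disinterested managers present (8 − 2 = 6). A majority of 6 is 4, so 4 affirmative votes are needed; 4 voted in favor. Satisfied.

Valid — all requirements satisfied.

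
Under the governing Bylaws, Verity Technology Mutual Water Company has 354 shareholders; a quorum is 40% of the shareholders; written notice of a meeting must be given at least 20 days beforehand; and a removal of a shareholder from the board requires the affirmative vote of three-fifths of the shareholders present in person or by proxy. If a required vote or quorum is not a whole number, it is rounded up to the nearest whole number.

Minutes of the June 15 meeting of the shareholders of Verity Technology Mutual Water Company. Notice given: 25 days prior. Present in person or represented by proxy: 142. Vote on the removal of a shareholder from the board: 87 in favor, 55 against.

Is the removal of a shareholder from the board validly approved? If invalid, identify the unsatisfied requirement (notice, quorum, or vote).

Notice: 25 days given; 20 required. Satisfied.
Quorum: 40% of 354 = 141.60, rounded up to 142; 142 present. Satisfied.
Vote: requires three-fifths of those present (142); 3/5 of 142 = 85.20, rounded up to 86, so 86 needed; 87 in favor. Satisfied.

Valid — all requirements satisfied.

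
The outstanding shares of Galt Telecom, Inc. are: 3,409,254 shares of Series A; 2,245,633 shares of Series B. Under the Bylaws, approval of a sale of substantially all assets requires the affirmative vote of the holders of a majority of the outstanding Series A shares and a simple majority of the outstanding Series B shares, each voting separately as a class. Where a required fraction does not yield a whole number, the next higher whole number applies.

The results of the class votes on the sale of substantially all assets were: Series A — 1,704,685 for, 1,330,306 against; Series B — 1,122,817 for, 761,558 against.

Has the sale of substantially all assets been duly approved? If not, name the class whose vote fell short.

Series A: a majority of 3409254 is 1704628; 1,704,628 required, 1,704,685 in favor — approved.
Series B: a majority of 2245633 is 1122817; 1,122,817 required, 1,122,817 in favor — approved.

Approved — every class gave the required vote.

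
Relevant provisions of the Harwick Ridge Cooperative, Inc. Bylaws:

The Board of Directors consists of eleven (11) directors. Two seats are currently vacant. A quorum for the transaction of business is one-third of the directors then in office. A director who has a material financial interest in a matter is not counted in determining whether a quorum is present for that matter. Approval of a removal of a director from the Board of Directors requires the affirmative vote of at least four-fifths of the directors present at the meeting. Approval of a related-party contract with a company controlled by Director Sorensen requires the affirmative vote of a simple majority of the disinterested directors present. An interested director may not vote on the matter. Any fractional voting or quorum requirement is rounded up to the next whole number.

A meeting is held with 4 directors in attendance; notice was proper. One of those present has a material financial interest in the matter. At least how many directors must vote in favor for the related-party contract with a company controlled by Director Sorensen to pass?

The related-party contract with a company controlled by Director Sorensen requires a majority of the disinterested directors present (4 − 1 = 3).
A majority of 3 is 2.

2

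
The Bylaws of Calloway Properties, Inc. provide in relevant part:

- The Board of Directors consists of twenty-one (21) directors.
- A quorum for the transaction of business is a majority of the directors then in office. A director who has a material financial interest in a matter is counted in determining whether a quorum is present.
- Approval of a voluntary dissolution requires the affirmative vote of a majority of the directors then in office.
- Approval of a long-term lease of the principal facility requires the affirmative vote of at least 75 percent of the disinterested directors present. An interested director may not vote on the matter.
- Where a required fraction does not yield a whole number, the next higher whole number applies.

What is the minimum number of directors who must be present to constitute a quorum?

11

A majority of 21 is 11.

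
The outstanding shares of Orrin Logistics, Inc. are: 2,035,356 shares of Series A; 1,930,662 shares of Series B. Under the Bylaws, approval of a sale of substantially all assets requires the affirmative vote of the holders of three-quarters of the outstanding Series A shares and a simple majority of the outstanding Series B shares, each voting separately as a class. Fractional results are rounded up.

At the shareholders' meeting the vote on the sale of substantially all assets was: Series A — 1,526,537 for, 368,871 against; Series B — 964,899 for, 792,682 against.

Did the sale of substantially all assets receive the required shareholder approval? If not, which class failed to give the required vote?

Series A: 3/4 of 2035356 = 1526517; 1,526,517 required, 1,526,537 in favor — approved.
Series B: a majority of 1930662 is 965332; 965,332 required, 964,899 in favor — not approved.

Not approved — the Series B shares did not give the required vote.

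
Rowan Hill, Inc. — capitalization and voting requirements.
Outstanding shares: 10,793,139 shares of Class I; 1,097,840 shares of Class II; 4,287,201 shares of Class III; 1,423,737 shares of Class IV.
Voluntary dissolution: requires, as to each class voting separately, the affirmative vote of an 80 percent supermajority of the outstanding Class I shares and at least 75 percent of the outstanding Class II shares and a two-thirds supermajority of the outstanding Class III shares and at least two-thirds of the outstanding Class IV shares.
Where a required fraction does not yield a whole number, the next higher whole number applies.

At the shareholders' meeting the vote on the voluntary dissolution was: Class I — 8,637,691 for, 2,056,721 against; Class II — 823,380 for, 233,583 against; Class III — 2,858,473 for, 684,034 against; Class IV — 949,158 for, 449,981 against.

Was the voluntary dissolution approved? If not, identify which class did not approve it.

Approved — every class gave the required vote.

Class I: 4/5 of 10793139 = 8634511.20, rounded up to 8634512; 8,634,512 required, 8,637,691 in favor — approved.
Class II: 3/4 of 1097840 = 823380; 823,380 required, 823,380 in favor — approved.
Class III: 2/3 of 4287201 = 2858134; 2,858,134 required, 2,858,473 in favor — approved.
Class IV: 2/3 of 1423737 = 949158; 949,158 required, 949,158 in favor — approved.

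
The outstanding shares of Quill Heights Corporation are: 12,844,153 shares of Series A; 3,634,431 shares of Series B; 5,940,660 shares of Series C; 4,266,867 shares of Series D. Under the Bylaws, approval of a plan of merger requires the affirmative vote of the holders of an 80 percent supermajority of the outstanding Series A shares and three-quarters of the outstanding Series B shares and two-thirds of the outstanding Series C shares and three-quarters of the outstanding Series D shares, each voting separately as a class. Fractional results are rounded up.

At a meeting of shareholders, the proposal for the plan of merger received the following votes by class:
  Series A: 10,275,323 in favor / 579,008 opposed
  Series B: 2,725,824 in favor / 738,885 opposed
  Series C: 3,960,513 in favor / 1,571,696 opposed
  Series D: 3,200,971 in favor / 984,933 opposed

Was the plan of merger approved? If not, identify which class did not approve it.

Series A: 4/5 of 12844153 = 10275322.40, rounded up to 10275323; 10,275,323 required, 10,275,323 in favor — approved.
Series B: 3/4 of 3634431 = 2725823.25, rounded up to 2725824; 2,725,824 required, 2,725,824 in favor — approved.
Series C: 2/3 of 5940660 = 3960440; 3,960,440 required, 3,960,513 in favor — approved.
Series D: 3/4 of 4266867 = 3200150.25, rounded up to 3200151; 3,200,151 required, 3,200,971 in favor — approved.

Approved — every class gave the required vote.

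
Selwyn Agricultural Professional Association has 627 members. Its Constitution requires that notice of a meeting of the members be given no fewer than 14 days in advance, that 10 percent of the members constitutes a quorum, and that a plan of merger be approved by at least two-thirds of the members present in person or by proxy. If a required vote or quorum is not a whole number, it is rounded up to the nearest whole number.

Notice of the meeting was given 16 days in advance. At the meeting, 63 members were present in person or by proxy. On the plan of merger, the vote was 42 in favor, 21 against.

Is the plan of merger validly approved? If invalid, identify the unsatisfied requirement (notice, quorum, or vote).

Notice: 16 days given; 14 required. Satisfied.
Quorum: 10% of 627 = 62.70, rounded up to 63; 63 present. Satisfied.
Vote: requires two-thirds of those present (63); 2/3 of 63 = 42, so 42 needed; 42 in favor. Satisfied.

Valid — all requirements satisfied.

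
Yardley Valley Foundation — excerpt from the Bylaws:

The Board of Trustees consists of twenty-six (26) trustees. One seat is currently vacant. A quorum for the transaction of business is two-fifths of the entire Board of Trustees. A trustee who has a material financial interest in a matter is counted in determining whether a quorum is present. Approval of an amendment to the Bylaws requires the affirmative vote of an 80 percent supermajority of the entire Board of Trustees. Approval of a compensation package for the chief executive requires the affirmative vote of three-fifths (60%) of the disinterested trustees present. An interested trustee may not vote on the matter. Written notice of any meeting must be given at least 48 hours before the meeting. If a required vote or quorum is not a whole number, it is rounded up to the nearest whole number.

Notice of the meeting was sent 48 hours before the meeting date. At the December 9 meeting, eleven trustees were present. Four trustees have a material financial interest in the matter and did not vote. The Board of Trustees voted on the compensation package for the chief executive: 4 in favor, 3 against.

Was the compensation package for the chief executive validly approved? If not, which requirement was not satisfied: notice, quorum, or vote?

Invalid — vote requirement not satisfied.

Notice: 48 hours given; 48 required (48 ≥ 48). Satisfied.
Quorum: 11 present (interested trustees count toward quorum); quorum is 11. Satisfied.
Vote: the compensation package for the chief executive requires three-fifths of the disinterested trustees present (11 − 4 = 7). 3/5 of 7 = 4.20, rounded up to 5, so 5 affirmative votes are needed; 4 voted in favor. Not satisfied.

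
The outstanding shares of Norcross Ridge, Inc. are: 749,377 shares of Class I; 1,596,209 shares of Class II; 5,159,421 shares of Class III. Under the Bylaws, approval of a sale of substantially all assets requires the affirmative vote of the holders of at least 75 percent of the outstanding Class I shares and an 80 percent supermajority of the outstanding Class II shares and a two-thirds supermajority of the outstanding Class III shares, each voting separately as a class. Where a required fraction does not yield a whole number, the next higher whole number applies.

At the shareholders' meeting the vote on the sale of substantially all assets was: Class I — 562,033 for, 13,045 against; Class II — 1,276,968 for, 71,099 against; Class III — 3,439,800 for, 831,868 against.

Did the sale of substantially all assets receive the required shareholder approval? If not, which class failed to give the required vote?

Class I: 3/4 of 749377 = 562032.75, rounded up to 562033; 562,033 required, 562,033 in favor — approved.
Class II: 4/5 of 1596209 = 1276967.20, rounded up to 1276968; 1,276,968 required, 1,276,968 in favor — approved.
Class III: 2/3 of 5159421 = 3439614; 3,439,614 required, 3,439,800 in favor — approved.

Approved — every class gave the required vote.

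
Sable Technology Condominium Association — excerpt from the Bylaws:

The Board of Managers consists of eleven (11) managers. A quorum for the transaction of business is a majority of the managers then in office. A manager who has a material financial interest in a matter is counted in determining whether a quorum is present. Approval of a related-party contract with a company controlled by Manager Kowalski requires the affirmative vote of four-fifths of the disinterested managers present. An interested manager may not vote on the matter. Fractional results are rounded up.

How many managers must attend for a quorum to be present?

A majority of 11 is 6.

6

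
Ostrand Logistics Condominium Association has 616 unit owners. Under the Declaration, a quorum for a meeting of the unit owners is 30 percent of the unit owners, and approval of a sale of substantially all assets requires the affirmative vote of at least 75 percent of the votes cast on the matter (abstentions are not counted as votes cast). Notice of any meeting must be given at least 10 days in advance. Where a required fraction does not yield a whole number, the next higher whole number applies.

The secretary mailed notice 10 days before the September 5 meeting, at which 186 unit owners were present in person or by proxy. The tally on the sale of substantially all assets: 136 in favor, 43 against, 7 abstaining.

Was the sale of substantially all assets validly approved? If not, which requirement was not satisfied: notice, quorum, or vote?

Valid — all requirements satisfied.

Notice: 10 days given; 10 required. Satisfied.
Quorum: 30% of 616 = 184.80, rounded up to 185; 186 present. Satisfied.
Vote: requires three-fourths of the votes cast (186 − 7 abstaining = 179); 3/4 of 179 = 134.25, rounded up to 135, so 135 needed; 136 in favor. Satisfied.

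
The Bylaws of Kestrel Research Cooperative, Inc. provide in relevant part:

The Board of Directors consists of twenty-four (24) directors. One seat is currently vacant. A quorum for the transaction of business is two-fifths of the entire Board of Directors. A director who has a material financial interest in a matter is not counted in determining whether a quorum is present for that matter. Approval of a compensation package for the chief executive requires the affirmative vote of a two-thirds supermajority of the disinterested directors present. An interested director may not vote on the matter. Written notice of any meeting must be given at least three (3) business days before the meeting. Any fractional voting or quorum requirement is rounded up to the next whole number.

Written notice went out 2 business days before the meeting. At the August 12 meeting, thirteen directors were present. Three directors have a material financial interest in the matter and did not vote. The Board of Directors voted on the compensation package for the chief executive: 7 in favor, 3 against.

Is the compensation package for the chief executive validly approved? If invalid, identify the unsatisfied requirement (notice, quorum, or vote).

Invalid — notice requirement not satisfied.

Notice: 2 business days given; 3 required (2 < 3). Not satisfied.
Quorum: 13 present, but the 3 interested directors do not count, leaving 10. Quorum is 10. Satisfied.
Vote: the compensation package for the chief executive requires two-thirds of the disinterested directors present (13 − 3 = 10). 2/3 of 10 = 6.67, rounded up to 7, so 7 affirmative votes are needed; 7 voted in favor. Satisfied.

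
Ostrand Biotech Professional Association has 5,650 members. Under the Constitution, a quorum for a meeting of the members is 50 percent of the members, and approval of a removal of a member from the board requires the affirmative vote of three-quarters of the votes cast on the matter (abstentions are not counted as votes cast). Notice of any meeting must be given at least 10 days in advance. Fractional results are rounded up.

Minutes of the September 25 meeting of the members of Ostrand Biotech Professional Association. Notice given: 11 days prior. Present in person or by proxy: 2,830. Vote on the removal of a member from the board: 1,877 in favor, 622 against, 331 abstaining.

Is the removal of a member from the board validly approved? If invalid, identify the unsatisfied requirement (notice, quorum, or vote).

Valid — all requirements satisfied.

Notice: 11 days given; 10 required. Satisfied.
Quorum: 50% of 5,650 = 2,825; 2,830 present. Satisfied.
Vote: requires three-fourths of the votes cast (2,830 − 331 abstaining = 2,499); 3/4 of 2499 = 1874.25, rounded up to 1875, so 1,875 needed; 1,877 in favor. Satisfied.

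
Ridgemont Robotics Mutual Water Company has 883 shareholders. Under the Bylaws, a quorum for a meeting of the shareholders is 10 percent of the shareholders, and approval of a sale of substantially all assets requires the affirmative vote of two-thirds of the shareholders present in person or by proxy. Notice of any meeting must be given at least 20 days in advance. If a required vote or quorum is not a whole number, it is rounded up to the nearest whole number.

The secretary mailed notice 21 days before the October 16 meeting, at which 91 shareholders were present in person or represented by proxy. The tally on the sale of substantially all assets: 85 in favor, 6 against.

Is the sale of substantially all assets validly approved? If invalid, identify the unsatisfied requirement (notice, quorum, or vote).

Notice: 21 days given; 20 required. Satisfied.
Quorum: 10% of 883 = 88.30, rounded up to 89; 91 present. Satisfied.
Vote: requires two-thirds of those present (91); 2/3 of 91 = 60.67, rounded up to 61, so 61 needed; 85 in favor. Satisfied.

Valid — all requirements satisfied.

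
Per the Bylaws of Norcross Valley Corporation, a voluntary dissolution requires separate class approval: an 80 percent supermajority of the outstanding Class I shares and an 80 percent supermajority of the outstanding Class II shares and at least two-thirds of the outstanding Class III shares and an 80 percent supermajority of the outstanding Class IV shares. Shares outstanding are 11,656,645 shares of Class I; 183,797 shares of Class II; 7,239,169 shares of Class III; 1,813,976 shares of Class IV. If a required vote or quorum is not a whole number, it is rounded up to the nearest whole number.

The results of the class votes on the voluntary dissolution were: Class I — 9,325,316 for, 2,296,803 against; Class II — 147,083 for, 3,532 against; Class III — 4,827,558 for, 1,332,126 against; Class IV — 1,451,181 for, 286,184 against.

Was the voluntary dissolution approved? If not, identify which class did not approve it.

Class I: 4/5 of 11656645 = 9325316; 9,325,316 required, 9,325,316 in favor — approved.
Class II: 4/5 of 183797 = 147037.60, rounded up to 147038; 147,038 required, 147,083 in favor — approved.
Class III: 2/3 of 7239169 = 4826112.67, rounded up to 4826113; 4,826,113 required, 4,827,558 in favor — approved.
Class IV: 4/5 of 1813976 = 1451180.80, rounded up to 1451181; 1,451,181 required, 1,451,181 in favor — approved.

Approved — every class gave the required vote.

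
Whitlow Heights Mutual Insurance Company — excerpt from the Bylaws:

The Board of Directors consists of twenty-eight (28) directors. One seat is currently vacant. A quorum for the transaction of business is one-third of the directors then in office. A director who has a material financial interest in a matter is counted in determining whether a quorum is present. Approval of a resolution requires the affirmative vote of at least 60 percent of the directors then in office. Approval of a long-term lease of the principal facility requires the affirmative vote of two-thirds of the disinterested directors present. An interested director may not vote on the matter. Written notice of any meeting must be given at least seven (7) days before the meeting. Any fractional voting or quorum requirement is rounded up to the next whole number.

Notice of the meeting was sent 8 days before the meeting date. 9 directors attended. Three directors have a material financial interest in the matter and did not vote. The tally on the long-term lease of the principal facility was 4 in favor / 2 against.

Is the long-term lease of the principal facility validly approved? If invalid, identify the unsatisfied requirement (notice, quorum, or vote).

Valid — all requirements satisfied.

Notice: 8 days given; 7 required (8 ≥ 7). Satisfied.
Quorum: 9 present (interested directors count toward quorum); quorum is 9. Satisfied.
Vote: the long-term lease of the principal facility requires two-thirds of the disinterested directors present (9 − 3 = 6). 2/3 of 6 = 4, so 4 affirmative votes are needed; 4 voted in favor. Satisfied.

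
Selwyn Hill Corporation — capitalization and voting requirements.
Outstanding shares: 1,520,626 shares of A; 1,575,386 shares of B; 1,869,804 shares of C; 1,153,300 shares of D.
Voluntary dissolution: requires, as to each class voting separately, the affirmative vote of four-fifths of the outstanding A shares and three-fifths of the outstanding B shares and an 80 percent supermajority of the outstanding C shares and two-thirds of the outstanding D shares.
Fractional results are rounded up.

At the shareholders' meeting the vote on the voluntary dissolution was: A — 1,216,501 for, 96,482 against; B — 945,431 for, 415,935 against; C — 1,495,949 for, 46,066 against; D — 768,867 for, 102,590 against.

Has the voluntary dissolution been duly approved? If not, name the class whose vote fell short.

Approved — every class gave the required vote.

A: 4/5 of 1520626 = 1216500.80, rounded up to 1216501; 1,216,501 required, 1,216,501 in favor — approved.
B: 3/5 of 1575386 = 945231.60, rounded up to 945232; 945,232 required, 945,431 in favor — approved.
C: 4/5 of 1869804 = 1495843.20, rounded up to 1495844; 1,495,844 required, 1,495,949 in favor — approved.
D: 2/3 of 1153300 = 768866.67, rounded up to 768867; 768,867 required, 768,867 in favor — approved.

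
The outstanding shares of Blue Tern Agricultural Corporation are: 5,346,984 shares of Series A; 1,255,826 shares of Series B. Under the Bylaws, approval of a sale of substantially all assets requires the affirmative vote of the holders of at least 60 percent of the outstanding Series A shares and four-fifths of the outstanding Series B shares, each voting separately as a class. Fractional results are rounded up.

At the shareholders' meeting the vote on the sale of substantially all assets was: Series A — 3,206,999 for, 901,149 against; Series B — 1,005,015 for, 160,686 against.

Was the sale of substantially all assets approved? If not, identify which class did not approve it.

Series A: 3/5 of 5346984 = 3208190.40, rounded up to 3208191; 3,208,191 required, 3,206,999 in favor — not approved.
Series B: 4/5 of 1255826 = 1004660.80, rounded up to 1004661; 1,004,661 required, 1,005,015 in favor — approved.

Not approved — the Series A shares did not give the required vote.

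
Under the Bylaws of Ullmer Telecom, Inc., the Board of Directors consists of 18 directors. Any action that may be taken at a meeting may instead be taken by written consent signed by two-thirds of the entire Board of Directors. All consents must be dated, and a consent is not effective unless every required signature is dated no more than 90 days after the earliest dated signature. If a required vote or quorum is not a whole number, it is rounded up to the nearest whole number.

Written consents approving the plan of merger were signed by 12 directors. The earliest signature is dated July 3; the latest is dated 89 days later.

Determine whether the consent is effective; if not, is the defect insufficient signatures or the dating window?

Effective — both the signature and dating-window requirements are satisfied.

Signatures required: two-thirds of 18 — 2/3 of 18 = 12, so 12 needed; 12 signed. Sufficient.
Dating window: the latest signature is 89 days after the earliest; the limit is 90 days. Within the window.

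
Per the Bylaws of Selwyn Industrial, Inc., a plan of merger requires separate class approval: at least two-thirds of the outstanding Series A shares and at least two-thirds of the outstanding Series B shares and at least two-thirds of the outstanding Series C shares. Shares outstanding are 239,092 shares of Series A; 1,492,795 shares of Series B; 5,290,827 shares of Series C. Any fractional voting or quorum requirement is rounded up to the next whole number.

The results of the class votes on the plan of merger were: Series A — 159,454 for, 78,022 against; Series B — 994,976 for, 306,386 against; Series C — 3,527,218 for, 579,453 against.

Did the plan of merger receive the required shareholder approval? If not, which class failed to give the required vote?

Series A: 2/3 of 239092 = 159394.67, rounded up to 159395; 159,395 required, 159,454 in favor — approved.
Series B: 2/3 of 1492795 = 995196.67, rounded up to 995197; 995,197 required, 994,976 in favor — not approved.
Series C: 2/3 of 5290827 = 3527218; 3,527,218 required, 3,527,218 in favor — approved.

Not approved — the Series B shares did not give the required vote.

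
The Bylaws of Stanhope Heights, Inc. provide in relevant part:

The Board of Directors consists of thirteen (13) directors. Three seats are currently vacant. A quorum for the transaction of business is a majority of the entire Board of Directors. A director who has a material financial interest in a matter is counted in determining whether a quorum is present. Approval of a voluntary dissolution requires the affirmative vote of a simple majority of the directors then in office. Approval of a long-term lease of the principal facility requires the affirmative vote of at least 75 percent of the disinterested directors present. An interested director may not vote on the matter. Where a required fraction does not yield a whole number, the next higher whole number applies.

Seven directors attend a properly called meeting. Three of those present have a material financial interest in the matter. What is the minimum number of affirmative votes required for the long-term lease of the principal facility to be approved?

3

The long-term lease of the principal facility requires three-fourths of the disinterested directors present (7 − 3 = 4).
3/4 of 4 = 3.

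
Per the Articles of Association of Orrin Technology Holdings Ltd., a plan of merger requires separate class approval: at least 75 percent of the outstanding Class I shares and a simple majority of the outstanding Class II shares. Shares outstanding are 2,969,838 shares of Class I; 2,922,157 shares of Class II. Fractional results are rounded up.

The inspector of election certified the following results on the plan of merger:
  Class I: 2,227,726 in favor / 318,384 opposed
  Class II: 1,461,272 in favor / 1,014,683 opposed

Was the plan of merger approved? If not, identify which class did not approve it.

Class I: 3/4 of 2969838 = 2227378.50, rounded up to 2227379; 2,227,379 required, 2,227,726 in favor — approved.
Class II: a majority of 2922157 is 1461079; 1,461,079 required, 1,461,272 in favor — approved.

Approved — every class gave the required vote.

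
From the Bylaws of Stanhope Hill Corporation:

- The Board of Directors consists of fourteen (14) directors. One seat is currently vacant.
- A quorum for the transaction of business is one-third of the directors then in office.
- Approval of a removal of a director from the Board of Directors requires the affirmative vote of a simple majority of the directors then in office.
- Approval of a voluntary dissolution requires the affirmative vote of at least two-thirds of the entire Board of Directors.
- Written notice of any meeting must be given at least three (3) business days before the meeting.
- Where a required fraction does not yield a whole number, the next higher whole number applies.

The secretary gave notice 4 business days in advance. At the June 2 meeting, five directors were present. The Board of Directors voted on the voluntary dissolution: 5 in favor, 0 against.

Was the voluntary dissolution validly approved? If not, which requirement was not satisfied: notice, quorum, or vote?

Notice: 4 business days given; 3 required (4 ≥ 3). Satisfied.
Quorum: 5 present; quorum is 5. Satisfied.
Vote: the voluntary dissolution requires two-thirds of the entire Board of Directors (14). 2/3 of 14 = 9.33, rounded up to 10, so 10 affirmative votes are needed; 5 voted in favor. Not satisfied.

Invalid — vote requirement not satisfied.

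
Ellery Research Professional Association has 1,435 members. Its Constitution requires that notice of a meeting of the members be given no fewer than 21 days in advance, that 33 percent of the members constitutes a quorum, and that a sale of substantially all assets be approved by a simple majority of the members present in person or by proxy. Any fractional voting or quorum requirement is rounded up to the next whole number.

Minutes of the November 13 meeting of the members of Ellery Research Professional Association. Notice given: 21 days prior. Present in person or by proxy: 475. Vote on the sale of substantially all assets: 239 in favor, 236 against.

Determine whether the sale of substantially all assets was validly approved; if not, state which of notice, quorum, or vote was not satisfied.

Valid — all requirements satisfied.

Notice: 21 days given; 21 required. Satisfied.
Quorum: 33% of 1,435 = 473.55, rounded up to 474; 475 present. Satisfied.
Vote: requires a majority of those present (475); a majority of 475 is 238, so 238 needed; 239 in favor. Satisfied.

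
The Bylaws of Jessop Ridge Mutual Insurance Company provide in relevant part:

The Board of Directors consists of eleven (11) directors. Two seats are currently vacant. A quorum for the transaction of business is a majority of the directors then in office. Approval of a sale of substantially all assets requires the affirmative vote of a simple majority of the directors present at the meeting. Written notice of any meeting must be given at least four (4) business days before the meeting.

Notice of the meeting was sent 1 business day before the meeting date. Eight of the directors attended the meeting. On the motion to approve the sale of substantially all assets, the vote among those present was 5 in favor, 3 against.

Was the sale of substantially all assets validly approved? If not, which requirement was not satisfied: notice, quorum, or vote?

Notice: 1 business day given; 4 required (1 < 4). Not satisfied.
Quorum: 8 present; quorum is 5. Satisfied.
Vote: the sale of substantially all assets requires a majority of the directors present (8). A majority of 8 is 5, so 5 affirmative votes are needed; 5 voted in favor. Satisfied.

Invalid — notice requirement not satisfied.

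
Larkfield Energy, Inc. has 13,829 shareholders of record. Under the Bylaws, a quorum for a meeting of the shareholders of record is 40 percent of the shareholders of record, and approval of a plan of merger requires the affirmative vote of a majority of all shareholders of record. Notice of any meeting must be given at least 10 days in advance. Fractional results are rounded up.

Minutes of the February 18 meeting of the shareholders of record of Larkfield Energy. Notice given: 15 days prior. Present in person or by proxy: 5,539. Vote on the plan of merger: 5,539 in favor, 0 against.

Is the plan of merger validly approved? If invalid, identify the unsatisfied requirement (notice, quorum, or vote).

Invalid — vote requirement not satisfied.

Notice: 15 days given; 10 required. Satisfied.
Quorum: 40% of 13,829 = 5,531.60, rounded up to 5,532; 5,539 present. Satisfied.
Vote: requires a majority of all shareholders of record (13,829); a majority of 13829 is 6915, so 6,915 needed; 5,539 in favor. Not satisfied.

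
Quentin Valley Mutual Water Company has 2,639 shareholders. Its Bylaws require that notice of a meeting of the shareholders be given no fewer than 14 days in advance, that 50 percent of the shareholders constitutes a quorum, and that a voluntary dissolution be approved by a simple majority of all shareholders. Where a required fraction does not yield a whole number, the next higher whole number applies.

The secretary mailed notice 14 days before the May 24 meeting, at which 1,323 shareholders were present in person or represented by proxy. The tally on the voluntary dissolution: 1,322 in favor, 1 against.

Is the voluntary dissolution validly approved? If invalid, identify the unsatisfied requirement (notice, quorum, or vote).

Valid — all requirements satisfied.

Notice: 14 days given; 14 required. Satisfied.
Quorum: 50% of 2,639 = 1,319.50, rounded up to 1,320; 1,323 present. Satisfied.
Vote: requires a majority of all shareholders (2,639); a majority of 2639 is 1320, so 1,320 needed; 1,322 in favor. Satisfied.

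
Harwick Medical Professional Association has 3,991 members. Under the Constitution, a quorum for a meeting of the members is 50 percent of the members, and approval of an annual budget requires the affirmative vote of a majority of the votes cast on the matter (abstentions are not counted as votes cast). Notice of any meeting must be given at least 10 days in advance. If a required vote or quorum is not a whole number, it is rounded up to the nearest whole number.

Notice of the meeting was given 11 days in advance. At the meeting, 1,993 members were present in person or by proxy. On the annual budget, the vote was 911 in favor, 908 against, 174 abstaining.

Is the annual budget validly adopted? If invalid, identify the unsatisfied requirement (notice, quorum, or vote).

Invalid — quorum requirement not satisfied.

Notice: 11 days given; 10 required. Satisfied.
Quorum: 50% of 3,991 = 1,995.50, rounded up to 1,996; 1,993 present. Not satisfied.
Vote: requires a majority of the votes cast (1,993 − 174 abstaining = 1,819); a majority of 1819 is 910, so 910 needed; 911 in favor. Satisfied.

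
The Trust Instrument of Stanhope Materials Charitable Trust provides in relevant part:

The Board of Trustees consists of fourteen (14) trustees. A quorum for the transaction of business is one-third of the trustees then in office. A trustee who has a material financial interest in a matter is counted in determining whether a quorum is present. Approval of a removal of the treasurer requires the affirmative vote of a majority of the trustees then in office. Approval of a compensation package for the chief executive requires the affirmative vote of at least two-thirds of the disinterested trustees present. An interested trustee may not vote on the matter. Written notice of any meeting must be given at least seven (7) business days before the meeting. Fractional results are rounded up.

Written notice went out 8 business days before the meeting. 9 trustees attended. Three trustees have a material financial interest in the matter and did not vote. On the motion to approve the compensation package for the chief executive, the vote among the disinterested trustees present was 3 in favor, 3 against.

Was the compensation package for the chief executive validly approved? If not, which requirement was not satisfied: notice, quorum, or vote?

Notice: 8 business days given; 7 required (8 ≥ 7). Satisfied.
Quorum: 9 present (interested trustees count toward quorum); quorum is 5. Satisfied.
Vote: the compensation package for the chief executive requires two-thirds of the disinterested trustees present (9 − 3 = 6). 2/3 of 6 = 4, so 4 affirmative votes are needed; 3 voted in favor. Not satisfied.

Invalid — vote requirement not satisfied.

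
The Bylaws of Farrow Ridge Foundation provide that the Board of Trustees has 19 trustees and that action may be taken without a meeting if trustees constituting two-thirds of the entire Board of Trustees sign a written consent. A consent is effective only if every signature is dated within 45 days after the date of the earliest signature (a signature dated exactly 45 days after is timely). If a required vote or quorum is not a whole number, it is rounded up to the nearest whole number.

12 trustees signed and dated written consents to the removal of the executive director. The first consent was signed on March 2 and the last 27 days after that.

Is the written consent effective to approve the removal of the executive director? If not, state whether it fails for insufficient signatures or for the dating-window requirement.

Not effective — insufficient signatures.

Signatures required: two-thirds of 19 — 2/3 of 19 = 12.67, rounded up to 13, so 13 needed; 12 signed. Insufficient.
Dating window: the latest signature is 27 days after the earliest; the limit is 45 days. Within the window.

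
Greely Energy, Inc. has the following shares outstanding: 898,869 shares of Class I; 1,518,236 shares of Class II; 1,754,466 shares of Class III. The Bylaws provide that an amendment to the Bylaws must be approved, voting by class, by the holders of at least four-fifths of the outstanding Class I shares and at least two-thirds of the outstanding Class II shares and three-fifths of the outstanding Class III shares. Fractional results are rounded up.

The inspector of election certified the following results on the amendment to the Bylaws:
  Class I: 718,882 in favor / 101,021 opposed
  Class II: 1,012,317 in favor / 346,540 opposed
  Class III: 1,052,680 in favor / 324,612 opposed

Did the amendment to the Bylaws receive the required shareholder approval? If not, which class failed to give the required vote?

Not approved — the Class I shares did not give the required vote.

Class I: 4/5 of 898869 = 719095.20, rounded up to 719096; 719,096 required, 718,882 in favor — not approved.
Class II: 2/3 of 1518236 = 1012157.33, rounded up to 1012158; 1,012,158 required, 1,012,317 in favor — approved.
Class III: 3/5 of 1754466 = 1052679.60, rounded up to 1052680; 1,052,680 required, 1,052,680 in favor — approved.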